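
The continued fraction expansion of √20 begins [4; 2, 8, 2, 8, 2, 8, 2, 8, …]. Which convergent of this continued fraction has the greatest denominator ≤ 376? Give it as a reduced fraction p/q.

List convergents until the denominator exceeds the bound:
a_0 = 4: 4/1  (≤ bound)
a_1 = 2: 9/2  (≤ bound)
a_2 = 8: 76/17  (≤ bound)
a_3 = 2: 161/36  (≤ bound)
a_4 = 8: 1364/305  (≤ bound)
a_5 = 2: 2889/646  (> 376, stop)

1364/305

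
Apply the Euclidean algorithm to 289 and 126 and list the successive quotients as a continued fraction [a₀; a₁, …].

[2; 3, 2, 2, 7]

Run the Euclidean algorithm, recording each quotient:
⌊289/126⌋ = 2, remainder 37
⌊126/37⌋ = 3, remainder 15
⌊37/15⌋ = 2, remainder 7
⌊15/7⌋ = 2, remainder 1
⌊7/1⌋ = 7, remainder 0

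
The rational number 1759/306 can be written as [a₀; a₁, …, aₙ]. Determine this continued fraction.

Run the Euclidean algorithm, recording each quotient:
1759 = 5·306 + 229, so a_0 = 5
306 = 1·229 + 77, so a_1 = 1
229 = 2·77 + 75, so a_2 = 2
77 = 1·75 + 2, so a_3 = 1
75 = 37·2 + 1, so a_4 = 37
2 = 2·1 + 0, so a_5 = 2

[5; 1, 2, 1, 37, 2]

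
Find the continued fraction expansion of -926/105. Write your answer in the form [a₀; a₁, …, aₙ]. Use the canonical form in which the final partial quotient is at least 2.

-926 ÷ 105 → quotient -9, remainder 19
105 ÷ 19 → quotient 5, remainder 10
19 ÷ 10 → quotient 1, remainder 9
10 ÷ 9 → quotient 1, remainder 1
9 ÷ 1 → quotient 9, remainder 0

[-9; 5, 1, 1, 9]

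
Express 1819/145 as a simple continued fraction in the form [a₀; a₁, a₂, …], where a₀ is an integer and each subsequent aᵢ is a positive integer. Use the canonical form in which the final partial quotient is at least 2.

[12; 1, 1, 5, 13]

Apply division with remainder until the remainder is 0:
⌊1819/145⌋ = 12, remainder 79
⌊145/79⌋ = 1, remainder 66
⌊79/66⌋ = 1, remainder 13
⌊66/13⌋ = 5, remainder 1
⌊13/1⌋ = 13, remainder 0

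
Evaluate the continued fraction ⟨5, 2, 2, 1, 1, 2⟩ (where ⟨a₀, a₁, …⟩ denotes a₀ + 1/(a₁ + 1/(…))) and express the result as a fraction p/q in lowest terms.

168/31

Start with 2.
1 + 1/(2/1) = 1 + 1/2 = 3/2
1 + 1/(3/2) = 1 + 2/3 = 5/3
2 + 1/(5/3) = 2 + 3/5 = 13/5
2 + 1/(13/5) = 2 + 5/13 = 31/13
5 + 1/(31/13) = 5 + 13/31 = 168/31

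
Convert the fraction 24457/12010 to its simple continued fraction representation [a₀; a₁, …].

[2; 27, 2, 14, 15]

24457 ÷ 12010 → quotient 2, remainder 437
12010 ÷ 437 → quotient 27, remainder 211
437 ÷ 211 → quotient 2, remainder 15
211 ÷ 15 → quotient 14, remainder 1
15 ÷ 1 → quotient 15, remainder 0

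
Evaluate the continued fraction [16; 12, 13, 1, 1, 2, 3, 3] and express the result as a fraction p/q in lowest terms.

147769/9188

Collapse the nested fraction from the inside out:
Start with 3.
3 + 1/(3/1) = 3 + 1/3 = 10/3
2 + 1/(10/3) = 2 + 3/10 = 23/10
1 + 1/(23/10) = 1 + 10/23 = 33/23
1 + 1/(33/23) = 1 + 23/33 = 56/33
13 + 1/(56/33) = 13 + 33/56 = 761/56
12 + 1/(761/56) = 12 + 56/761 = 9188/761
16 + 1/(9188/761) = 16 + 761/9188 = 147769/9188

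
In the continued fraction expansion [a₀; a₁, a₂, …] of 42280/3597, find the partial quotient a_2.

⌊42280/3597⌋ = 11, remainder 2713
⌊3597/2713⌋ = 1, remainder 884
⌊2713/884⌋ = 3, remainder 61

3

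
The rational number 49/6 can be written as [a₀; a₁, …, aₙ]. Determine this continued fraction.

[8; 6]

Repeatedly divide and take the remainder:
⌊49/6⌋ = 8, remainder 1
⌊6/1⌋ = 6, remainder 0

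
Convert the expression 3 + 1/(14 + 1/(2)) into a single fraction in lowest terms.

a_0 = 3: 3/1
a_1 = 14: 43/14
a_2 = 2: 89/29

89/29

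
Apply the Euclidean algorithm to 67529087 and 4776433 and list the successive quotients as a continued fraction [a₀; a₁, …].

67529087 ÷ 4776433 → quotient 14, remainder 659025
4776433 ÷ 659025 → quotient 7, remainder 163258
659025 ÷ 163258 → quotient 4, remainder 5993
163258 ÷ 5993 → quotient 27, remainder 1447
5993 ÷ 1447 → quotient 4, remainder 205
1447 ÷ 205 → quotient 7, remainder 12
205 ÷ 12 → quotient 17, remainder 1
12 ÷ 1 → quotient 12, remainder 0

[14; 7, 4, 27, 4, 7, 17, 12]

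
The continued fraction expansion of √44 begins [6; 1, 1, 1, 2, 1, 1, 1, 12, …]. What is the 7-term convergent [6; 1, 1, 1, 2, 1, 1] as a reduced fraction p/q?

Use the convergent recurrence hₖ = aₖ·hₖ₋₁ + hₖ₋₂ (and likewise for the denominators kₖ):
a_0 = 6: 6/1
a_1 = 1: 7/1
a_2 = 1: 13/2
a_3 = 1: 20/3
a_4 = 2: 53/8
a_5 = 1: 73/11
a_6 = 1: 126/19

126/19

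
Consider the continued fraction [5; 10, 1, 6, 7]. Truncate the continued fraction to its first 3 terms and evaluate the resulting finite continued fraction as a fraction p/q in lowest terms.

a_0 = 5: 5/1
a_1 = 10: 51/10
a_2 = 1: 56/11

56/11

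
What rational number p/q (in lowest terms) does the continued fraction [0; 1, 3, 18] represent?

Starting at the tail and folding back:
Start with 18.
3 + 1/(18/1) = 3 + 1/18 = 55/18
1 + 1/(55/18) = 1 + 18/55 = 73/55
0 + 1/(73/55) = 0 + 55/73 = 55/73

55/73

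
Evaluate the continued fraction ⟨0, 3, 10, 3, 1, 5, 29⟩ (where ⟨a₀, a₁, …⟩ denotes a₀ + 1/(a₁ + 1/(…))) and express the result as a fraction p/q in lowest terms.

Start with 29.
5 + 1/(29/1) = 5 + 1/29 = 146/29
1 + 1/(146/29) = 1 + 29/146 = 175/146
3 + 1/(175/146) = 3 + 146/175 = 671/175
10 + 1/(671/175) = 10 + 175/671 = 6885/671
3 + 1/(6885/671) = 3 + 671/6885 = 21326/6885
0 + 1/(21326/6885) = 0 + 6885/21326 = 6885/21326

6885/21326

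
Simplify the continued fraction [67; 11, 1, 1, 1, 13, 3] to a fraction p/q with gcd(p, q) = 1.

98549/1469

Build up convergents one term at a time:
a_0 = 67: 67/1
a_1 = 11: 738/11
a_2 = 1: 805/12
a_3 = 1: 1543/23
a_4 = 1: 2348/35
a_5 = 13: 32067/478
a_6 = 3: 98549/1469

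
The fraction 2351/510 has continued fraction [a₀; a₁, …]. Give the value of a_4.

1

2351 ÷ 510 → quotient 4, remainder 311
510 ÷ 311 → quotient 1, remainder 199
311 ÷ 199 → quotient 1, remainder 112
199 ÷ 112 → quotient 1, remainder 87
112 ÷ 87 → quotient 1, remainder 25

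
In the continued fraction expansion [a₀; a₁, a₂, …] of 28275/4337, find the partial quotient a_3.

⌊28275/4337⌋ = 6, remainder 2253
⌊4337/2253⌋ = 1, remainder 2084
⌊2253/2084⌋ = 1, remainder 169
⌊2084/169⌋ = 12, remainder 56

12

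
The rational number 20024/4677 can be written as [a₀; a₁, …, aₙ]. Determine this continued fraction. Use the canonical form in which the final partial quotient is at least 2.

[4; 3, 1, 1, 4, 7, 2, 9]

20024 ÷ 4677 → quotient 4, remainder 1316
4677 ÷ 1316 → quotient 3, remainder 729
1316 ÷ 729 → quotient 1, remainder 587
729 ÷ 587 → quotient 1, remainder 142
587 ÷ 142 → quotient 4, remainder 19
142 ÷ 19 → quotient 7, remainder 9
19 ÷ 9 → quotient 2, remainder 1
9 ÷ 1 → quotient 9, remainder 0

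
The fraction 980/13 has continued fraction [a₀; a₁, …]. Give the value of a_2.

980 = 75·13 + 5, so a_0 = 75
13 = 2·5 + 3, so a_1 = 2
5 = 1·3 + 2, so a_2 = 1

1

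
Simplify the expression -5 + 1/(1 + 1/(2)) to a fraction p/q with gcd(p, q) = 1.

a_0 = -5: -5/1
a_1 = 1: -4/1
a_2 = 2: -13/3

-13/3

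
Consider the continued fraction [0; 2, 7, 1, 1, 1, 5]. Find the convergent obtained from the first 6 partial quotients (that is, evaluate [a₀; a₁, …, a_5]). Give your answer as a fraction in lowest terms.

Start with 1.
1 + 1/(1/1) = 1 + 1/1 = 2/1
1 + 1/(2/1) = 1 + 1/2 = 3/2
7 + 1/(3/2) = 7 + 2/3 = 23/3
2 + 1/(23/3) = 2 + 3/23 = 49/23
0 + 1/(49/23) = 0 + 23/49 = 23/49

23/49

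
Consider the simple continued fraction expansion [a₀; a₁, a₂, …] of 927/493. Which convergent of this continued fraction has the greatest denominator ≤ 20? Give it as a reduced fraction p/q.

32/17

a_0 = 1: 1/1  (≤ bound)
a_1 = 1: 2/1  (≤ bound)
a_2 = 7: 15/8  (≤ bound)
a_3 = 2: 32/17  (≤ bound)
a_4 = 1: 47/25  (> 20, stop)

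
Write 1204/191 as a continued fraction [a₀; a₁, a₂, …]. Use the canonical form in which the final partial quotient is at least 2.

⌊1204/191⌋ = 6, remainder 58
⌊191/58⌋ = 3, remainder 17
⌊58/17⌋ = 3, remainder 7
⌊17/7⌋ = 2, remainder 3
⌊7/3⌋ = 2, remainder 1
⌊3/1⌋ = 3, remainder 0

[6; 3, 3, 2, 2, 3]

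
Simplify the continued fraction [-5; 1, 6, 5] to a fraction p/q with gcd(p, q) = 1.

a_0 = -5: -5/1
a_1 = 1: -4/1
a_2 = 6: -29/7
a_3 = 5: -149/36

-149/36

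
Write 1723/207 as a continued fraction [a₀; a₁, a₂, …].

[8; 3, 11, 6]

Run the Euclidean algorithm, recording each quotient:
1723 = 8·207 + 67, so a_0 = 8
207 = 3·67 + 6, so a_1 = 3
67 = 11·6 + 1, so a_2 = 11
6 = 6·1 + 0, so a_3 = 6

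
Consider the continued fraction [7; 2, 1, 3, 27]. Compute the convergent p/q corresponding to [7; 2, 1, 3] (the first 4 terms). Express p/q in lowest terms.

Start with 3.
1 + 1/(3/1) = 1 + 1/3 = 4/3
2 + 1/(4/3) = 2 + 3/4 = 11/4
7 + 1/(11/4) = 7 + 4/11 = 81/11

81/11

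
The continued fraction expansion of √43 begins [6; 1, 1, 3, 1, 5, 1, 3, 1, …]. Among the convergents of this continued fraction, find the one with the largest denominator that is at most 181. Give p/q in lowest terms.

a_0 = 6: 6/1  (≤ bound)
a_1 = 1: 7/1  (≤ bound)
a_2 = 1: 13/2  (≤ bound)
a_3 = 3: 46/7  (≤ bound)
a_4 = 1: 59/9  (≤ bound)
a_5 = 5: 341/52  (≤ bound)
a_6 = 1: 400/61  (≤ bound)
a_7 = 3: 1541/235  (> 181, stop)

400/61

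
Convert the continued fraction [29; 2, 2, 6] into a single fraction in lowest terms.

941/32

Work from the innermost term outward:
Start with 6.
2 + 1/(6/1) = 2 + 1/6 = 13/6
2 + 1/(13/6) = 2 + 6/13 = 32/13
29 + 1/(32/13) = 29 + 13/32 = 941/32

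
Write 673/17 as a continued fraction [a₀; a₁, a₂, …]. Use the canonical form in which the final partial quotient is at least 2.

Repeatedly divide and take the remainder:
⌊673/17⌋ = 39, remainder 10
⌊17/10⌋ = 1, remainder 7
⌊10/7⌋ = 1, remainder 3
⌊7/3⌋ = 2, remainder 1
⌊3/1⌋ = 3, remainder 0

[39; 1, 1, 2, 3]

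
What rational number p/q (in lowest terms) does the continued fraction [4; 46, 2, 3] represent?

1307/325

Build up convergents one term at a time:
a_0 = 4: 4/1
a_1 = 46: 185/46
a_2 = 2: 374/93
a_3 = 3: 1307/325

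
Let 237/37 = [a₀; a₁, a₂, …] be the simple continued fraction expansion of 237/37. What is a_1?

2

Apply division with remainder until the remainder is 0:
⌊237/37⌋ = 6, remainder 15
⌊37/15⌋ = 2, remainder 7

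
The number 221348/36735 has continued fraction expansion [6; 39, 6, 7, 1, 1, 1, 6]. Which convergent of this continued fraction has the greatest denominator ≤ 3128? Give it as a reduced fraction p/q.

11563/1919

List convergents until the denominator exceeds the bound:
a_0 = 6: 6/1  (≤ bound)
a_1 = 39: 235/39  (≤ bound)
a_2 = 6: 1416/235  (≤ bound)
a_3 = 7: 10147/1684  (≤ bound)
a_4 = 1: 11563/1919  (≤ bound)
a_5 = 1: 21710/3603  (> 3128, stop)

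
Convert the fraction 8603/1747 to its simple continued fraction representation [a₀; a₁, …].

8603 = 4·1747 + 1615, so a_0 = 4
1747 = 1·1615 + 132, so a_1 = 1
1615 = 12·132 + 31, so a_2 = 12
132 = 4·31 + 8, so a_3 = 4
31 = 3·8 + 7, so a_4 = 3
8 = 1·7 + 1, so a_5 = 1
7 = 7·1 + 0, so a_6 = 7

[4; 1, 12, 4, 3, 1, 7]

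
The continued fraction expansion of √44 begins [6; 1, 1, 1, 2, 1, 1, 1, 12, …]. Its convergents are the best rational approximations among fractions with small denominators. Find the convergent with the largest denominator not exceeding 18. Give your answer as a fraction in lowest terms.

a_0 = 6: 6/1  (≤ bound)
a_1 = 1: 7/1  (≤ bound)
a_2 = 1: 13/2  (≤ bound)
a_3 = 1: 20/3  (≤ bound)
a_4 = 2: 53/8  (≤ bound)
a_5 = 1: 73/11  (≤ bound)
a_6 = 1: 126/19  (> 18, stop)

73/11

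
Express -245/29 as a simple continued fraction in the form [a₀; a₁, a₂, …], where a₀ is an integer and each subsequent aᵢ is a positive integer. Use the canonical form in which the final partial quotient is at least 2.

Run the Euclidean algorithm, recording each quotient:
⌊-245/29⌋ = -9, remainder 16
⌊29/16⌋ = 1, remainder 13
⌊16/13⌋ = 1, remainder 3
⌊13/3⌋ = 4, remainder 1
⌊3/1⌋ = 3, remainder 0

[-9; 1, 1, 4, 3]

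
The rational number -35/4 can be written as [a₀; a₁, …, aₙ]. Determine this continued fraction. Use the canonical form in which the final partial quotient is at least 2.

-35 = -9·4 + 1, so a_0 = -9
4 = 4·1 + 0, so a_1 = 4

[-9; 4]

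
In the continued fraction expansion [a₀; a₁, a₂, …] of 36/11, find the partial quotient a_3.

⌊36/11⌋ = 3, remainder 3
⌊11/3⌋ = 3, remainder 2
⌊3/2⌋ = 1, remainder 1
⌊2/1⌋ = 2, remainder 0

2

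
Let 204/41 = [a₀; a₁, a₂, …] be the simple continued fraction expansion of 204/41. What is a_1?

1

Repeatedly divide and take the remainder:
204 ÷ 41 → quotient 4, remainder 40
41 ÷ 40 → quotient 1, remainder 1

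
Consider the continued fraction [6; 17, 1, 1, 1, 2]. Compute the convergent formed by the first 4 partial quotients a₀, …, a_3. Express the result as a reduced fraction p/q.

212/35

Start with 1.
1 + 1/(1/1) = 1 + 1/1 = 2/1
17 + 1/(2/1) = 17 + 1/2 = 35/2
6 + 1/(35/2) = 6 + 2/35 = 212/35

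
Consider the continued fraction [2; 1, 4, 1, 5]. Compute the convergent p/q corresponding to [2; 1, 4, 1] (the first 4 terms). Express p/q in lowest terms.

17/6

Build up convergents one term at a time:
a_0 = 2: 2/1
a_1 = 1: 3/1
a_2 = 4: 14/5
a_3 = 1: 17/6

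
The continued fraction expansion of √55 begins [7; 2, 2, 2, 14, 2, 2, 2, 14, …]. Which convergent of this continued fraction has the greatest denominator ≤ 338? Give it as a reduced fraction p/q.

List convergents until the denominator exceeds the bound:
a_0 = 7: 7/1  (≤ bound)
a_1 = 2: 15/2  (≤ bound)
a_2 = 2: 37/5  (≤ bound)
a_3 = 2: 89/12  (≤ bound)
a_4 = 14: 1283/173  (≤ bound)
a_5 = 2: 2655/358  (> 338, stop)

1283/173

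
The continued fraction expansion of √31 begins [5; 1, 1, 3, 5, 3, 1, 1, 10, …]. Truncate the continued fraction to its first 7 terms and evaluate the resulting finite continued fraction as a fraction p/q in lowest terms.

863/155

Start with 1.
3 + 1/(1/1) = 3 + 1/1 = 4/1
5 + 1/(4/1) = 5 + 1/4 = 21/4
3 + 1/(21/4) = 3 + 4/21 = 67/21
1 + 1/(67/21) = 1 + 21/67 = 88/67
1 + 1/(88/67) = 1 + 67/88 = 155/88
5 + 1/(155/88) = 5 + 88/155 = 863/155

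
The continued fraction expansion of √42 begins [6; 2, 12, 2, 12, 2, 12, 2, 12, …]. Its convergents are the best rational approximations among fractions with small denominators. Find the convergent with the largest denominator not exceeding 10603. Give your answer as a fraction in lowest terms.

8749/1350

List convergents until the denominator exceeds the bound:
a_0 = 6: 6/1  (≤ bound)
a_1 = 2: 13/2  (≤ bound)
a_2 = 12: 162/25  (≤ bound)
a_3 = 2: 337/52  (≤ bound)
a_4 = 12: 4206/649  (≤ bound)
a_5 = 2: 8749/1350  (≤ bound)
a_6 = 12: 109194/16849  (> 10603, stop)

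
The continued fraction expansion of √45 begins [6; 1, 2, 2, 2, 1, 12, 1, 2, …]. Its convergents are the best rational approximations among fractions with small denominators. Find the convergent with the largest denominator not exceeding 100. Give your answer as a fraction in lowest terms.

List convergents until the denominator exceeds the bound:
a_0 = 6: 6/1  (≤ bound)
a_1 = 1: 7/1  (≤ bound)
a_2 = 2: 20/3  (≤ bound)
a_3 = 2: 47/7  (≤ bound)
a_4 = 2: 114/17  (≤ bound)
a_5 = 1: 161/24  (≤ bound)
a_6 = 12: 2046/305  (> 100, stop)

161/24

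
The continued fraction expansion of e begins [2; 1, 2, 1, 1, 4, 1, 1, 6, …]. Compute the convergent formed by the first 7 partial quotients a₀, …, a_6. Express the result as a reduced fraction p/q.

106/39

Build up convergents one term at a time:
a_0 = 2: 2/1
a_1 = 1: 3/1
a_2 = 2: 8/3
a_3 = 1: 11/4
a_4 = 1: 19/7
a_5 = 4: 87/32
a_6 = 1: 106/39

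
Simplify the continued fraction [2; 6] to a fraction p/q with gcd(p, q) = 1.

Work from the innermost term outward:
Start with 6.
2 + 1/(6/1) = 2 + 1/6 = 13/6

13/6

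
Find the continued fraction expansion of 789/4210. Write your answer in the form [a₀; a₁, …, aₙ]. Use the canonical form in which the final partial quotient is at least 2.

[0; 5, 2, 1, 43, 6]

Repeatedly divide and take the remainder:
789 = 0·4210 + 789, so a_0 = 0
4210 = 5·789 + 265, so a_1 = 5
789 = 2·265 + 259, so a_2 = 2
265 = 1·259 + 6, so a_3 = 1
259 = 43·6 + 1, so a_4 = 43
6 = 6·1 + 0, so a_5 = 6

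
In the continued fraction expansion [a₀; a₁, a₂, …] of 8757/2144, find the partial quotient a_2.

8757 = 4·2144 + 181, so a_0 = 4
2144 = 11·181 + 153, so a_1 = 11
181 = 1·153 + 28, so a_2 = 1

1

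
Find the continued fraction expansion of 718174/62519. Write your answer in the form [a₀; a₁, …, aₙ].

[11; 2, 19, 5, 1, 3, 1, 54]

718174 ÷ 62519 → quotient 11, remainder 30465
62519 ÷ 30465 → quotient 2, remainder 1589
30465 ÷ 1589 → quotient 19, remainder 274
1589 ÷ 274 → quotient 5, remainder 219
274 ÷ 219 → quotient 1, remainder 55
219 ÷ 55 → quotient 3, remainder 54
55 ÷ 54 → quotient 1, remainder 1
54 ÷ 1 → quotient 54, remainder 0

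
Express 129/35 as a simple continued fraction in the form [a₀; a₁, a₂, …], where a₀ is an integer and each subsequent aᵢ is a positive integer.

[3; 1, 2, 5, 2]

Run the Euclidean algorithm, recording each quotient:
⌊129/35⌋ = 3, remainder 24
⌊35/24⌋ = 1, remainder 11
⌊24/11⌋ = 2, remainder 2
⌊11/2⌋ = 5, remainder 1
⌊2/1⌋ = 2, remainder 0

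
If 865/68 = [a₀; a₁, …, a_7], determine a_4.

⌊865/68⌋ = 12, remainder 49
⌊68/49⌋ = 1, remainder 19
⌊49/19⌋ = 2, remainder 11
⌊19/11⌋ = 1, remainder 8
⌊11/8⌋ = 1, remainder 3

1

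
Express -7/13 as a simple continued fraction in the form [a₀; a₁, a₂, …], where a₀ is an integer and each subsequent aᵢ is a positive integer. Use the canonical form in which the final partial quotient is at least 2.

[-1; 2, 6]

⌊-7/13⌋ = -1, remainder 6
⌊13/6⌋ = 2, remainder 1
⌊6/1⌋ = 6, remainder 0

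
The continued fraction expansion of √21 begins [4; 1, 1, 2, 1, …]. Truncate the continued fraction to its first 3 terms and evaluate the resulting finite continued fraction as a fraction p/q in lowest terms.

9/2

Collapse the nested fraction from the inside out:
Start with 1.
1 + 1/(1/1) = 1 + 1/1 = 2/1
4 + 1/(2/1) = 4 + 1/2 = 9/2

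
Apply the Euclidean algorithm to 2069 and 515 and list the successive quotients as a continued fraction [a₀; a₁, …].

[4; 57, 4, 2]

2069 ÷ 515 → quotient 4, remainder 9
515 ÷ 9 → quotient 57, remainder 2
9 ÷ 2 → quotient 4, remainder 1
2 ÷ 1 → quotient 2, remainder 0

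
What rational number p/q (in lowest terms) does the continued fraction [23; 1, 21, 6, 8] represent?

26015/1086

Compute successive convergents:
a_0 = 23: 23/1
a_1 = 1: 24/1
a_2 = 21: 527/22
a_3 = 6: 3186/133
a_4 = 8: 26015/1086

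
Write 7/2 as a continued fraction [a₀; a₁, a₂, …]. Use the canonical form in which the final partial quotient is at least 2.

[3; 2]

7 = 3·2 + 1, so a_0 = 3
2 = 2·1 + 0, so a_1 = 2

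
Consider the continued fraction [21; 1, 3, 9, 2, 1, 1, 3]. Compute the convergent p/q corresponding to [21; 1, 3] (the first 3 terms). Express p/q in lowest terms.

a_0 = 21: 21/1
a_1 = 1: 22/1
a_2 = 3: 87/4

87/4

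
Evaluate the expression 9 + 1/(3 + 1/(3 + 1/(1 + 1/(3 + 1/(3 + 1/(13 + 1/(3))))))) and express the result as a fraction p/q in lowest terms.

a_0 = 9: 9/1
a_1 = 3: 28/3
a_2 = 3: 93/10
a_3 = 1: 121/13
a_4 = 3: 456/49
a_5 = 3: 1489/160
a_6 = 13: 19813/2129
a_7 = 3: 60928/6547

60928/6547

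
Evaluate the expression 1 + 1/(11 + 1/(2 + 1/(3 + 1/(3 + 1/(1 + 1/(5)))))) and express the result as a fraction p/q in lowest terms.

2151/1978

a_0 = 1: 1/1
a_1 = 11: 12/11
a_2 = 2: 25/23
a_3 = 3: 87/80
a_4 = 3: 286/263
a_5 = 1: 373/343
a_6 = 5: 2151/1978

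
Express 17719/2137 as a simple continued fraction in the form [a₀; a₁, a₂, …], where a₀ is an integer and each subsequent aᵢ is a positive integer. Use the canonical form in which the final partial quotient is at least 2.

Apply division with remainder until the remainder is 0:
⌊17719/2137⌋ = 8, remainder 623
⌊2137/623⌋ = 3, remainder 268
⌊623/268⌋ = 2, remainder 87
⌊268/87⌋ = 3, remainder 7
⌊87/7⌋ = 12, remainder 3
⌊7/3⌋ = 2, remainder 1
⌊3/1⌋ = 3, remainder 0

[8; 3, 2, 3, 12, 2, 3]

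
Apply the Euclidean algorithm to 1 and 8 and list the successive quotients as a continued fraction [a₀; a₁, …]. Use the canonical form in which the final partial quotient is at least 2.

[0; 8]

Repeatedly divide and take the remainder:
⌊1/8⌋ = 0, remainder 1
⌊8/1⌋ = 8, remainder 0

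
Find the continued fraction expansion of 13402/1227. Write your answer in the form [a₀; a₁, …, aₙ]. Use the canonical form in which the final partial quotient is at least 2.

Run the Euclidean algorithm, recording each quotient:
13402 = 10·1227 + 1132, so a_0 = 10
1227 = 1·1132 + 95, so a_1 = 1
1132 = 11·95 + 87, so a_2 = 11
95 = 1·87 + 8, so a_3 = 1
87 = 10·8 + 7, so a_4 = 10
8 = 1·7 + 1, so a_5 = 1
7 = 7·1 + 0, so a_6 = 7

[10; 1, 11, 1, 10, 1, 7]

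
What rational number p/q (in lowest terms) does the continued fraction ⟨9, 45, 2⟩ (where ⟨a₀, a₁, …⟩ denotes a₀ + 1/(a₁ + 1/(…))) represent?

Start with 2.
45 + 1/(2/1) = 45 + 1/2 = 91/2
9 + 1/(91/2) = 9 + 2/91 = 821/91

821/91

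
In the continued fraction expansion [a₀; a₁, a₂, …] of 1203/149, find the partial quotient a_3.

Repeatedly divide and take the remainder:
1203 = 8·149 + 11, so a_0 = 8
149 = 13·11 + 6, so a_1 = 13
11 = 1·6 + 5, so a_2 = 1
6 = 1·5 + 1, so a_3 = 1

1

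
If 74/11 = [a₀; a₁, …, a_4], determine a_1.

1

74 ÷ 11 → quotient 6, remainder 8
11 ÷ 8 → quotient 1, remainder 3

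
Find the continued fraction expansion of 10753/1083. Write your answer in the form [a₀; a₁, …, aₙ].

[9; 1, 13, 15, 2, 2]

10753 ÷ 1083 → quotient 9, remainder 1006
1083 ÷ 1006 → quotient 1, remainder 77
1006 ÷ 77 → quotient 13, remainder 5
77 ÷ 5 → quotient 15, remainder 2
5 ÷ 2 → quotient 2, remainder 1
2 ÷ 1 → quotient 2, remainder 0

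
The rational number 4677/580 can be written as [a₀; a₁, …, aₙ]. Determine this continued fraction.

Run the Euclidean algorithm, recording each quotient:
⌊4677/580⌋ = 8, remainder 37
⌊580/37⌋ = 15, remainder 25
⌊37/25⌋ = 1, remainder 12
⌊25/12⌋ = 2, remainder 1
⌊12/1⌋ = 12, remainder 0

[8; 15, 1, 2, 12]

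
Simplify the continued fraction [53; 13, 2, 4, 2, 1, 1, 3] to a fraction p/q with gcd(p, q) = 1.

125627/2367

Start with 3.
1 + 1/(3/1) = 1 + 1/3 = 4/3
1 + 1/(4/3) = 1 + 3/4 = 7/4
2 + 1/(7/4) = 2 + 4/7 = 18/7
4 + 1/(18/7) = 4 + 7/18 = 79/18
2 + 1/(79/18) = 2 + 18/79 = 176/79
13 + 1/(176/79) = 13 + 79/176 = 2367/176
53 + 1/(2367/176) = 53 + 176/2367 = 125627/2367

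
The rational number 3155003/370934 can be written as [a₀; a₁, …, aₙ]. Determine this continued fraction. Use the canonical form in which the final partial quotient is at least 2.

Run the Euclidean algorithm, recording each quotient:
3155003 = 8·370934 + 187531, so a_0 = 8
370934 = 1·187531 + 183403, so a_1 = 1
187531 = 1·183403 + 4128, so a_2 = 1
183403 = 44·4128 + 1771, so a_3 = 44
4128 = 2·1771 + 586, so a_4 = 2
1771 = 3·586 + 13, so a_5 = 3
586 = 45·13 + 1, so a_6 = 45
13 = 13·1 + 0, so a_7 = 13

[8; 1, 1, 44, 2, 3, 45, 13]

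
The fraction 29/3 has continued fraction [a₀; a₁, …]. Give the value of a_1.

29 = 9·3 + 2, so a_0 = 9
3 = 1·2 + 1, so a_1 = 1

1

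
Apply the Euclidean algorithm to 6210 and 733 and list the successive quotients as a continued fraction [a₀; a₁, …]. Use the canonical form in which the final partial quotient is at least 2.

[8; 2, 8, 2, 3, 1, 1, 2]

Repeatedly divide and take the remainder:
6210 = 8·733 + 346, so a_0 = 8
733 = 2·346 + 41, so a_1 = 2
346 = 8·41 + 18, so a_2 = 8
41 = 2·18 + 5, so a_3 = 2
18 = 3·5 + 3, so a_4 = 3
5 = 1·3 + 2, so a_5 = 1
3 = 1·2 + 1, so a_6 = 1
2 = 2·1 + 0, so a_7 = 2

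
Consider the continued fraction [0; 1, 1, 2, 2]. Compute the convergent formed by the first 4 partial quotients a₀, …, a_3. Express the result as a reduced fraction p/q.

Use the convergent recurrence hₖ = aₖ·hₖ₋₁ + hₖ₋₂ (and likewise for the denominators kₖ):
a_0 = 0: 0/1
a_1 = 1: 1/1
a_2 = 1: 1/2
a_3 = 2: 3/5

3/5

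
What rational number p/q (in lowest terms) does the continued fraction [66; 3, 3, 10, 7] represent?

48466/731

Compute successive convergents:
a_0 = 66: 66/1
a_1 = 3: 199/3
a_2 = 3: 663/10
a_3 = 10: 6829/103
a_4 = 7: 48466/731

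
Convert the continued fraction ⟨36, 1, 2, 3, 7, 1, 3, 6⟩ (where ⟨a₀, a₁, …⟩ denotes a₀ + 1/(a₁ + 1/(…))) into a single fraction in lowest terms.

73948/2015

Start with 6.
3 + 1/(6/1) = 3 + 1/6 = 19/6
1 + 1/(19/6) = 1 + 6/19 = 25/19
7 + 1/(25/19) = 7 + 19/25 = 194/25
3 + 1/(194/25) = 3 + 25/194 = 607/194
2 + 1/(607/194) = 2 + 194/607 = 1408/607
1 + 1/(1408/607) = 1 + 607/1408 = 2015/1408
36 + 1/(2015/1408) = 36 + 1408/2015 = 73948/2015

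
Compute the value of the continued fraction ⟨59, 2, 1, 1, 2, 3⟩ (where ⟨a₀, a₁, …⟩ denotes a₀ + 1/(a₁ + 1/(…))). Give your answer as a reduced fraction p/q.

Work from the innermost term outward:
Start with 3.
2 + 1/(3/1) = 2 + 1/3 = 7/3
1 + 1/(7/3) = 1 + 3/7 = 10/7
1 + 1/(10/7) = 1 + 7/10 = 17/10
2 + 1/(17/10) = 2 + 10/17 = 44/17
59 + 1/(44/17) = 59 + 17/44 = 2613/44

2613/44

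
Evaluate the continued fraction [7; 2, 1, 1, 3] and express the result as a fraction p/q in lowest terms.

Start with 3.
1 + 1/(3/1) = 1 + 1/3 = 4/3
1 + 1/(4/3) = 1 + 3/4 = 7/4
2 + 1/(7/4) = 2 + 4/7 = 18/7
7 + 1/(18/7) = 7 + 7/18 = 133/18

133/18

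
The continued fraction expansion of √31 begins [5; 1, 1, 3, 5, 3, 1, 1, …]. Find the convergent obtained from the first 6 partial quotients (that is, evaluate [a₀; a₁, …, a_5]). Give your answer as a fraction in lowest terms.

657/118

Start with 3.
5 + 1/(3/1) = 5 + 1/3 = 16/3
3 + 1/(16/3) = 3 + 3/16 = 51/16
1 + 1/(51/16) = 1 + 16/51 = 67/51
1 + 1/(67/51) = 1 + 51/67 = 118/67
5 + 1/(118/67) = 5 + 67/118 = 657/118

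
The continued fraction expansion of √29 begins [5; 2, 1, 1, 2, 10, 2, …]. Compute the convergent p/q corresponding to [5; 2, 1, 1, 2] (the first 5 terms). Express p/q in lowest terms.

70/13

Collapse the nested fraction from the inside out:
Start with 2.
1 + 1/(2/1) = 1 + 1/2 = 3/2
1 + 1/(3/2) = 1 + 2/3 = 5/3
2 + 1/(5/3) = 2 + 3/5 = 13/5
5 + 1/(13/5) = 5 + 5/13 = 70/13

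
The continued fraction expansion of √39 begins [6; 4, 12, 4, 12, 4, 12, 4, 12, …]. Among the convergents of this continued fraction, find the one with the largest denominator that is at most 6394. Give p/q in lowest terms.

a_0 = 6: 6/1  (≤ bound)
a_1 = 4: 25/4  (≤ bound)
a_2 = 12: 306/49  (≤ bound)
a_3 = 4: 1249/200  (≤ bound)
a_4 = 12: 15294/2449  (≤ bound)
a_5 = 4: 62425/9996  (> 6394, stop)

15294/2449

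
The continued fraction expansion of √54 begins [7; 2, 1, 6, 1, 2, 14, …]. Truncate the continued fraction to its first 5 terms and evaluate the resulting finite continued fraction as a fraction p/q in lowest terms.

Start with 1.
6 + 1/(1/1) = 6 + 1/1 = 7/1
1 + 1/(7/1) = 1 + 1/7 = 8/7
2 + 1/(8/7) = 2 + 7/8 = 23/8
7 + 1/(23/8) = 7 + 8/23 = 169/23

169/23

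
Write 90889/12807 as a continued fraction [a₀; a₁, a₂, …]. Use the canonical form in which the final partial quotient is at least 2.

[7; 10, 3, 21, 2, 2, 1, 2]

90889 ÷ 12807 → quotient 7, remainder 1240
12807 ÷ 1240 → quotient 10, remainder 407
1240 ÷ 407 → quotient 3, remainder 19
407 ÷ 19 → quotient 21, remainder 8
19 ÷ 8 → quotient 2, remainder 3
8 ÷ 3 → quotient 2, remainder 2
3 ÷ 2 → quotient 1, remainder 1
2 ÷ 1 → quotient 2, remainder 0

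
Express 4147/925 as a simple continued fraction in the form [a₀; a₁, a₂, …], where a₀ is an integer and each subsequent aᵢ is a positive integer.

Repeatedly divide and take the remainder:
⌊4147/925⌋ = 4, remainder 447
⌊925/447⌋ = 2, remainder 31
⌊447/31⌋ = 14, remainder 13
⌊31/13⌋ = 2, remainder 5
⌊13/5⌋ = 2, remainder 3
⌊5/3⌋ = 1, remainder 2
⌊3/2⌋ = 1, remainder 1
⌊2/1⌋ = 2, remainder 0

[4; 2, 14, 2, 2, 1, 1, 2]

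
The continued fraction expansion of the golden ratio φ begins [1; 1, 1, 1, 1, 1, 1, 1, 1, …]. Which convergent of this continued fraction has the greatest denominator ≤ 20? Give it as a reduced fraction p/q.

List convergents until the denominator exceeds the bound:
a_0 = 1: 1/1  (≤ bound)
a_1 = 1: 2/1  (≤ bound)
a_2 = 1: 3/2  (≤ bound)
a_3 = 1: 5/3  (≤ bound)
a_4 = 1: 8/5  (≤ bound)
a_5 = 1: 13/8  (≤ bound)
a_6 = 1: 21/13  (≤ bound)
a_7 = 1: 34/21  (> 20, stop)

21/13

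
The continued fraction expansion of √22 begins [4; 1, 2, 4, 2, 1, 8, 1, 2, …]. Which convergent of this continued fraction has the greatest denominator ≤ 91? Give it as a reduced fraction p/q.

197/42

List convergents until the denominator exceeds the bound:
a_0 = 4: 4/1  (≤ bound)
a_1 = 1: 5/1  (≤ bound)
a_2 = 2: 14/3  (≤ bound)
a_3 = 4: 61/13  (≤ bound)
a_4 = 2: 136/29  (≤ bound)
a_5 = 1: 197/42  (≤ bound)
a_6 = 8: 1712/365  (> 91, stop)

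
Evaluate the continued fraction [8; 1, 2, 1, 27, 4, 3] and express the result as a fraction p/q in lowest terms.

Start with 3.
4 + 1/(3/1) = 4 + 1/3 = 13/3
27 + 1/(13/3) = 27 + 3/13 = 354/13
1 + 1/(354/13) = 1 + 13/354 = 367/354
2 + 1/(367/354) = 2 + 354/367 = 1088/367
1 + 1/(1088/367) = 1 + 367/1088 = 1455/1088
8 + 1/(1455/1088) = 8 + 1088/1455 = 12728/1455

12728/1455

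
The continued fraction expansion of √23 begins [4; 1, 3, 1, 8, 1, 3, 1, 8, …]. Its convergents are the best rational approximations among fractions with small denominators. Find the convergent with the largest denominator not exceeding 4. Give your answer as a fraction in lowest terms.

19/4

List convergents until the denominator exceeds the bound:
a_0 = 4: 4/1  (≤ bound)
a_1 = 1: 5/1  (≤ bound)
a_2 = 3: 19/4  (≤ bound)
a_3 = 1: 24/5  (> 4, stop)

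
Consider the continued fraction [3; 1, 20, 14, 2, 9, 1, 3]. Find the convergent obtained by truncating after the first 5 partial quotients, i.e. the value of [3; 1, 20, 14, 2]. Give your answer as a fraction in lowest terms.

Compute successive convergents:
a_0 = 3: 3/1
a_1 = 1: 4/1
a_2 = 20: 83/21
a_3 = 14: 1166/295
a_4 = 2: 2415/611

2415/611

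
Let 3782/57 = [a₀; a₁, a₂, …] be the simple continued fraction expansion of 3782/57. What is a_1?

2

Repeatedly divide and take the remainder:
3782 = 66·57 + 20, so a_0 = 66
57 = 2·20 + 17, so a_1 = 2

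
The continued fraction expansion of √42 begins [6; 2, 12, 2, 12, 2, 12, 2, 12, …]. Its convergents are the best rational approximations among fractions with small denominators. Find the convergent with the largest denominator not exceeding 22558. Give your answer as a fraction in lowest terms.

109194/16849

a_0 = 6: 6/1  (≤ bound)
a_1 = 2: 13/2  (≤ bound)
a_2 = 12: 162/25  (≤ bound)
a_3 = 2: 337/52  (≤ bound)
a_4 = 12: 4206/649  (≤ bound)
a_5 = 2: 8749/1350  (≤ bound)
a_6 = 12: 109194/16849  (≤ bound)
a_7 = 2: 227137/35048  (> 22558, stop)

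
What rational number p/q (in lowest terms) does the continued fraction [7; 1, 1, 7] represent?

Starting at the tail and folding back:
Start with 7.
1 + 1/(7/1) = 1 + 1/7 = 8/7
1 + 1/(8/7) = 1 + 7/8 = 15/8
7 + 1/(15/8) = 7 + 8/15 = 113/15

113/15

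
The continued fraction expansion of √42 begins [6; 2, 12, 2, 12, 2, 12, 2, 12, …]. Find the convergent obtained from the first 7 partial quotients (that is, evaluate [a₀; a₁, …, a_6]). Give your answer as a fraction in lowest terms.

Start with 12.
2 + 1/(12/1) = 2 + 1/12 = 25/12
12 + 1/(25/12) = 12 + 12/25 = 312/25
2 + 1/(312/25) = 2 + 25/312 = 649/312
12 + 1/(649/312) = 12 + 312/649 = 8100/649
2 + 1/(8100/649) = 2 + 649/8100 = 16849/8100
6 + 1/(16849/8100) = 6 + 8100/16849 = 109194/16849

109194/16849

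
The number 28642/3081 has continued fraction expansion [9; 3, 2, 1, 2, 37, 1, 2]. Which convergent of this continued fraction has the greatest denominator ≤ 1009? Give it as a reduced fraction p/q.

List convergents until the denominator exceeds the bound:
a_0 = 9: 9/1  (≤ bound)
a_1 = 3: 28/3  (≤ bound)
a_2 = 2: 65/7  (≤ bound)
a_3 = 1: 93/10  (≤ bound)
a_4 = 2: 251/27  (≤ bound)
a_5 = 37: 9380/1009  (≤ bound)
a_6 = 1: 9631/1036  (> 1009, stop)

9380/1009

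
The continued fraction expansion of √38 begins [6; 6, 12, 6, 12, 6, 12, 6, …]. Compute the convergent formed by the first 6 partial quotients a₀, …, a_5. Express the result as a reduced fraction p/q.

a_0 = 6: 6/1
a_1 = 6: 37/6
a_2 = 12: 450/73
a_3 = 6: 2737/444
a_4 = 12: 33294/5401
a_5 = 6: 202501/32850

202501/32850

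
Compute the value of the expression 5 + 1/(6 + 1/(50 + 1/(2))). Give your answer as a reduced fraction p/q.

Start with 2.
50 + 1/(2/1) = 50 + 1/2 = 101/2
6 + 1/(101/2) = 6 + 2/101 = 608/101
5 + 1/(608/101) = 5 + 101/608 = 3141/608

3141/608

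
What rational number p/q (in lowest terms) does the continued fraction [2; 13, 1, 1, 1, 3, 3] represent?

Build up convergents one term at a time:
a_0 = 2: 2/1
a_1 = 13: 27/13
a_2 = 1: 29/14
a_3 = 1: 56/27
a_4 = 1: 85/41
a_5 = 3: 311/150
a_6 = 3: 1018/491

1018/491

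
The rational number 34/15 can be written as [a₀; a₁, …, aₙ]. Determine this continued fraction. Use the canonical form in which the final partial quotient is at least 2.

⌊34/15⌋ = 2, remainder 4
⌊15/4⌋ = 3, remainder 3
⌊4/3⌋ = 1, remainder 1
⌊3/1⌋ = 3, remainder 0

[2; 3, 1, 3]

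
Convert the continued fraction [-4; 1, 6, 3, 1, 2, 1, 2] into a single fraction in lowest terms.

a_0 = -4: -4/1
a_1 = 1: -3/1
a_2 = 6: -22/7
a_3 = 3: -69/22
a_4 = 1: -91/29
a_5 = 2: -251/80
a_6 = 1: -342/109
a_7 = 2: -935/298

-935/298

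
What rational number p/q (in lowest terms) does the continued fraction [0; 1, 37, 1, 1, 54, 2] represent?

8251/8471

Start with 2.
54 + 1/(2/1) = 54 + 1/2 = 109/2
1 + 1/(109/2) = 1 + 2/109 = 111/109
1 + 1/(111/109) = 1 + 109/111 = 220/111
37 + 1/(220/111) = 37 + 111/220 = 8251/220
1 + 1/(8251/220) = 1 + 220/8251 = 8471/8251
0 + 1/(8471/8251) = 0 + 8251/8471 = 8251/8471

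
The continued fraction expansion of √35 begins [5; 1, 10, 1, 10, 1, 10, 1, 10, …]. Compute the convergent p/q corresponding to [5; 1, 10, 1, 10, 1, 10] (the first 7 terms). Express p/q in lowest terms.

9235/1561

Compute successive convergents:
a_0 = 5: 5/1
a_1 = 1: 6/1
a_2 = 10: 65/11
a_3 = 1: 71/12
a_4 = 10: 775/131
a_5 = 1: 846/143
a_6 = 10: 9235/1561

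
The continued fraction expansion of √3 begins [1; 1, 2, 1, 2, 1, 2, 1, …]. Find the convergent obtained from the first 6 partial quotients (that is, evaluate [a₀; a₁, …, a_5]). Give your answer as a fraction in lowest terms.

26/15

a_0 = 1: 1/1
a_1 = 1: 2/1
a_2 = 2: 5/3
a_3 = 1: 7/4
a_4 = 2: 19/11
a_5 = 1: 26/15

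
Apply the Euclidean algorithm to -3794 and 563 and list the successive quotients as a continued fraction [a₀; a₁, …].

[-7; 3, 1, 4, 1, 7, 3]

⌊-3794/563⌋ = -7, remainder 147
⌊563/147⌋ = 3, remainder 122
⌊147/122⌋ = 1, remainder 25
⌊122/25⌋ = 4, remainder 22
⌊25/22⌋ = 1, remainder 3
⌊22/3⌋ = 7, remainder 1
⌊3/1⌋ = 3, remainder 0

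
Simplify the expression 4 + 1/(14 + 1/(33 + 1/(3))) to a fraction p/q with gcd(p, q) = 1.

5712/1403

a_0 = 4: 4/1
a_1 = 14: 57/14
a_2 = 33: 1885/463
a_3 = 3: 5712/1403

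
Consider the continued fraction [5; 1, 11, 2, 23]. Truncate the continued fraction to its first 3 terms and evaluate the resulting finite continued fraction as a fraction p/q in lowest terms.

71/12

Start with 11.
1 + 1/(11/1) = 1 + 1/11 = 12/11
5 + 1/(12/11) = 5 + 11/12 = 71/12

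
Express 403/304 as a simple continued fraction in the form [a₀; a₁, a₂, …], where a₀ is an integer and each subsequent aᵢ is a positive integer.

⌊403/304⌋ = 1, remainder 99
⌊304/99⌋ = 3, remainder 7
⌊99/7⌋ = 14, remainder 1
⌊7/1⌋ = 7, remainder 0

[1; 3, 14, 7]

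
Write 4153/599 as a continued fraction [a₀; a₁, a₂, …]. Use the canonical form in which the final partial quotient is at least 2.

Run the Euclidean algorithm, recording each quotient:
4153 ÷ 599 → quotient 6, remainder 559
599 ÷ 559 → quotient 1, remainder 40
559 ÷ 40 → quotient 13, remainder 39
40 ÷ 39 → quotient 1, remainder 1
39 ÷ 1 → quotient 39, remainder 0

[6; 1, 13, 1, 39]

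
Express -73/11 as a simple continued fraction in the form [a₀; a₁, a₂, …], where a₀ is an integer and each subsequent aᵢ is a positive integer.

[-7; 2, 1, 3]

-73 ÷ 11 → quotient -7, remainder 4
11 ÷ 4 → quotient 2, remainder 3
4 ÷ 3 → quotient 1, remainder 1
3 ÷ 1 → quotient 3, remainder 0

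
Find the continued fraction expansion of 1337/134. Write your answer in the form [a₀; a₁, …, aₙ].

[9; 1, 43, 1, 2]

Apply division with remainder until the remainder is 0:
⌊1337/134⌋ = 9, remainder 131
⌊134/131⌋ = 1, remainder 3
⌊131/3⌋ = 43, remainder 2
⌊3/2⌋ = 1, remainder 1
⌊2/1⌋ = 2, remainder 0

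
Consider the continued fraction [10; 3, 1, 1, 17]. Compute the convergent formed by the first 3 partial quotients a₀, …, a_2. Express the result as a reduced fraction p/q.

41/4

a_0 = 10: 10/1
a_1 = 3: 31/3
a_2 = 1: 41/4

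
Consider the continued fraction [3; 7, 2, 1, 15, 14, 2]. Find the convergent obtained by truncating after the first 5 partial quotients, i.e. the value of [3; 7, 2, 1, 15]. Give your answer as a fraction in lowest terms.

a_0 = 3: 3/1
a_1 = 7: 22/7
a_2 = 2: 47/15
a_3 = 1: 69/22
a_4 = 15: 1082/345

1082/345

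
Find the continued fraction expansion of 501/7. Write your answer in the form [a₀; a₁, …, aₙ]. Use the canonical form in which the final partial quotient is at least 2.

[71; 1, 1, 3]

501 ÷ 7 → quotient 71, remainder 4
7 ÷ 4 → quotient 1, remainder 3
4 ÷ 3 → quotient 1, remainder 1
3 ÷ 1 → quotient 3, remainder 0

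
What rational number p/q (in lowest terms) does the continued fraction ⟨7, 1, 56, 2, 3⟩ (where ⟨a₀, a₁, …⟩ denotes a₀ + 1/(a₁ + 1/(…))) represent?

a_0 = 7: 7/1
a_1 = 1: 8/1
a_2 = 56: 455/57
a_3 = 2: 918/115
a_4 = 3: 3209/402

3209/402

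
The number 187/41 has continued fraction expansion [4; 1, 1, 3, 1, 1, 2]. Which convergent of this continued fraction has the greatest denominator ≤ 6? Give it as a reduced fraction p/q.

a_0 = 4: 4/1  (≤ bound)
a_1 = 1: 5/1  (≤ bound)
a_2 = 1: 9/2  (≤ bound)
a_3 = 3: 32/7  (> 6, stop)

9/2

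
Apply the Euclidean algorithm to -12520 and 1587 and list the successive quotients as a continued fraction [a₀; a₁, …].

⌊-12520/1587⌋ = -8, remainder 176
⌊1587/176⌋ = 9, remainder 3
⌊176/3⌋ = 58, remainder 2
⌊3/2⌋ = 1, remainder 1
⌊2/1⌋ = 2, remainder 0

[-8; 9, 58, 1, 2]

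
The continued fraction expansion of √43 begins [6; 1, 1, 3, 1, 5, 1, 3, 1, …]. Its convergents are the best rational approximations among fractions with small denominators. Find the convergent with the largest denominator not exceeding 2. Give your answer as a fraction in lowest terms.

13/2

List convergents until the denominator exceeds the bound:
a_0 = 6: 6/1  (≤ bound)
a_1 = 1: 7/1  (≤ bound)
a_2 = 1: 13/2  (≤ bound)
a_3 = 3: 46/7  (> 2, stop)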